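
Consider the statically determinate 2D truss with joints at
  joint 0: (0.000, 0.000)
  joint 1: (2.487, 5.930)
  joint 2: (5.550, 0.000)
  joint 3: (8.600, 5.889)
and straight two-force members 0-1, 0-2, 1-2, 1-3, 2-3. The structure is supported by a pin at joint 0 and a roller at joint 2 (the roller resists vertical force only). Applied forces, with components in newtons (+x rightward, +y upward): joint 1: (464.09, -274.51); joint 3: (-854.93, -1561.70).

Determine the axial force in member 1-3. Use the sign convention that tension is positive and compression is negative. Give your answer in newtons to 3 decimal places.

N=4 nodes, M=5 members, R=3 reactions → 2N=8, M+R=8
member 0 (0-1): L=6.4304, (cx,cy)=(0.3868,0.9222)
member 1 (0-2): L=5.5500, (cx,cy)=(1.0000,0.0000)
member 2 (1-2): L=6.6743, (cx,cy)=(0.4589,-0.8885)
member 3 (1-3): L=6.1131, (cx,cy)=(1.0000,-0.0067)
member 4 (2-3): L=6.6320, (cx,cy)=(0.4599,0.8880)
solve A·x = −loads:
  F[0-1] = +320.3784 N (tension)
  F[0-2] = -514.7485 N (compression)
  F[1-2] = -641.1524 N (compression)
  F[1-3] = -45.9440 N (compression)
  F[2-3] = -1759.0706 N (compression)
  Rx@0 = +390.8400 N
  Ry@0 = -295.4472 N
  Ry@2 = +2131.6572 N

-45.944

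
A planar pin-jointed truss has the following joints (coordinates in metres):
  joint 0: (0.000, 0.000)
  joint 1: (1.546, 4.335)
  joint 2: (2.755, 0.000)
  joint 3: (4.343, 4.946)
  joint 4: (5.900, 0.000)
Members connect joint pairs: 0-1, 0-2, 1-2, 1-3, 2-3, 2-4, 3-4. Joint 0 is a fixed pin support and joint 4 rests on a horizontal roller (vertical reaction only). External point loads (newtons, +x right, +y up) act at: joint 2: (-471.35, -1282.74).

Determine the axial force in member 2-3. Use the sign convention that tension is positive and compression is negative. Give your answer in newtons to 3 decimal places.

723.064

N=5 nodes, M=7 members, R=3 reactions → 2N=10, M+R=10
member 0 (0-1): L=4.6024, (cx,cy)=(0.3359,0.9419)
member 1 (0-2): L=2.7550, (cx,cy)=(1.0000,0.0000)
member 2 (1-2): L=4.5004, (cx,cy)=(0.2686,-0.9632)
member 3 (1-3): L=2.8630, (cx,cy)=(0.9770,0.2134)
member 4 (2-3): L=5.1947, (cx,cy)=(0.3057,0.9521)
member 5 (2-4): L=3.1450, (cx,cy)=(1.0000,0.0000)
member 6 (3-4): L=5.1853, (cx,cy)=(0.3003,-0.9539)
solve A·x = −loads:
  F[0-1] = -725.9474 N (compression)
  F[0-2] = -227.4972 N (compression)
  F[1-2] = +616.9696 N (tension)
  F[1-3] = -419.2549 N (compression)
  F[2-3] = +723.0640 N (tension)
  F[2-4] = +188.5570 N (tension)
  F[3-4] = -627.9523 N (compression)
  Rx@0 = +471.3500 N
  Ry@0 = +683.7656 N
  Ry@4 = +598.9744 N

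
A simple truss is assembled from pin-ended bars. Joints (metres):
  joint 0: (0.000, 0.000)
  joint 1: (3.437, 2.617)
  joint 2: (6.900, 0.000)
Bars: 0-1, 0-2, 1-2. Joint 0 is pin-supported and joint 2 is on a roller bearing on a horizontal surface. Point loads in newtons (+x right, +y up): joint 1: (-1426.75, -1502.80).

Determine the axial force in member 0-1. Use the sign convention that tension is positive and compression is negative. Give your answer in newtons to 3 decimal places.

-2138.271

N=3 nodes, M=3 members, R=3 reactions → 2N=6, M+R=6
member 0 (0-1): L=4.3199, (cx,cy)=(0.7956,0.6058)
member 1 (0-2): L=6.9000, (cx,cy)=(1.0000,0.0000)
member 2 (1-2): L=4.3406, (cx,cy)=(0.7978,-0.6029)
solve A·x = −loads:
  F[0-1] = -2138.2708 N (compression)
  F[0-2] = +274.4960 N (tension)
  F[1-2] = -344.0616 N (compression)
  Rx@0 = +1426.7500 N
  Ry@0 = +1295.3625 N
  Ry@2 = +207.4375 N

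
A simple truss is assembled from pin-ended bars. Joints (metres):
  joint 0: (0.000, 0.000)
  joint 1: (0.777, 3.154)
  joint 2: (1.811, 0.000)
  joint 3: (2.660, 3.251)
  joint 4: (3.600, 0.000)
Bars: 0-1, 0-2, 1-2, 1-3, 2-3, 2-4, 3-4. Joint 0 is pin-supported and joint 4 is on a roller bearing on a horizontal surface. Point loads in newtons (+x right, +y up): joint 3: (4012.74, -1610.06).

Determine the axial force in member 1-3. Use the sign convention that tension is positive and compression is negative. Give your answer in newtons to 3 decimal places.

N=5 nodes, M=7 members, R=3 reactions → 2N=10, M+R=10
member 0 (0-1): L=3.2483, (cx,cy)=(0.2392,0.9710)
member 1 (0-2): L=1.8110, (cx,cy)=(1.0000,0.0000)
member 2 (1-2): L=3.3192, (cx,cy)=(0.3115,-0.9502)
member 3 (1-3): L=1.8855, (cx,cy)=(0.9987,0.0514)
member 4 (2-3): L=3.3600, (cx,cy)=(0.2527,0.9676)
member 5 (2-4): L=1.7890, (cx,cy)=(1.0000,0.0000)
member 6 (3-4): L=3.3842, (cx,cy)=(0.2778,-0.9606)
solve A·x = −loads:
  F[0-1] = +3299.0960 N (tension)
  F[0-2] = +3223.5892 N (tension)
  F[1-2] = -3273.0171 N (compression)
  F[1-3] = +1811.1722 N (tension)
  F[2-3] = +3214.4524 N (tension)
  F[2-4] = +1391.7501 N (tension)
  F[3-4] = -5010.5509 N (compression)
  Rx@0 = -4012.7400 N
  Ry@0 = -3203.3226 N
  Ry@4 = +4813.3826 N

1811.172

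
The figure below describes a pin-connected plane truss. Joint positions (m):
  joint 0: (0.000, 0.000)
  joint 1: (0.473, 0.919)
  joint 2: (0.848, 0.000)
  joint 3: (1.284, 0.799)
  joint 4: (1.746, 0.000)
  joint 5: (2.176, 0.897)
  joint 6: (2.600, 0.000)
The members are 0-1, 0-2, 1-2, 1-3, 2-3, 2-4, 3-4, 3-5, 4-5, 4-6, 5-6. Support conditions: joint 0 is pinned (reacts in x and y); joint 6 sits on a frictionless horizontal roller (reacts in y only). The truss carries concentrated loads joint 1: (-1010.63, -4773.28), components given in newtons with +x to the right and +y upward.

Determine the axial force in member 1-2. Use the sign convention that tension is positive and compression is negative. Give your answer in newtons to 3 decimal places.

-386.332

N=7 nodes, M=11 members, R=3 reactions → 2N=14, M+R=14
member 0 (0-1): L=1.0336, (cx,cy)=(0.4576,0.8891)
member 1 (0-2): L=0.8480, (cx,cy)=(1.0000,0.0000)
member 2 (1-2): L=0.9926, (cx,cy)=(0.3778,-0.9259)
member 3 (1-3): L=0.8198, (cx,cy)=(0.9892,-0.1464)
member 4 (2-3): L=0.9102, (cx,cy)=(0.4790,0.8778)
member 5 (2-4): L=0.8980, (cx,cy)=(1.0000,0.0000)
member 6 (3-4): L=0.9230, (cx,cy)=(0.5006,-0.8657)
member 7 (3-5): L=0.8974, (cx,cy)=(0.9940,0.1092)
member 8 (4-5): L=0.9947, (cx,cy)=(0.4323,0.9017)
member 9 (4-6): L=0.8540, (cx,cy)=(1.0000,0.0000)
member 10 (5-6): L=0.9922, (cx,cy)=(0.4273,-0.9041)
solve A·x = −loads:
  F[0-1] = -4793.5324 N (compression)
  F[0-2] = +1183.0447 N (tension)
  F[1-2] = -386.3317 N (compression)
  F[1-3] = -1048.3766 N (compression)
  F[2-3] = +407.4885 N (tension)
  F[2-4] = +841.8957 N (tension)
  F[3-4] = -655.6432 N (compression)
  F[3-5] = -516.7937 N (compression)
  F[4-5] = +629.4359 N (tension)
  F[4-6] = +241.6143 N (tension)
  F[5-6] = -565.3784 N (compression)
  Rx@0 = +1010.6300 N
  Ry@0 = +4262.1290 N
  Ry@6 = +511.1509 N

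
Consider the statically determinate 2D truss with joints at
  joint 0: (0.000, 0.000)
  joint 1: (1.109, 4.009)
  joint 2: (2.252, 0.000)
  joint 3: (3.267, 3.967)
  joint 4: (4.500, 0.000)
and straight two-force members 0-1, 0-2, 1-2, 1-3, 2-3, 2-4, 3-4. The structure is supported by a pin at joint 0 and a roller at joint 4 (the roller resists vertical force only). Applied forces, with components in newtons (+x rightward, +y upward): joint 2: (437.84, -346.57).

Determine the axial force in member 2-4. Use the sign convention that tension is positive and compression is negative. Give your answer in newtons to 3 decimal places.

N=5 nodes, M=7 members, R=3 reactions → 2N=10, M+R=10
member 0 (0-1): L=4.1596, (cx,cy)=(0.2666,0.9638)
member 1 (0-2): L=2.2520, (cx,cy)=(1.0000,0.0000)
member 2 (1-2): L=4.1688, (cx,cy)=(0.2742,-0.9617)
member 3 (1-3): L=2.1584, (cx,cy)=(0.9998,-0.0195)
member 4 (2-3): L=4.0948, (cx,cy)=(0.2479,0.9688)
member 5 (2-4): L=2.2480, (cx,cy)=(1.0000,0.0000)
member 6 (3-4): L=4.1542, (cx,cy)=(0.2968,-0.9549)
solve A·x = −loads:
  F[0-1] = -179.6331 N (compression)
  F[0-2] = +485.7328 N (tension)
  F[1-2] = +182.0094 N (tension)
  F[1-3] = -97.8151 N (compression)
  F[2-3] = +177.0614 N (tension)
  F[2-4] = +53.9073 N (tension)
  F[3-4] = -181.6235 N (compression)
  Rx@0 = -437.8400 N
  Ry@0 = +173.1310 N
  Ry@4 = +173.4390 N

53.907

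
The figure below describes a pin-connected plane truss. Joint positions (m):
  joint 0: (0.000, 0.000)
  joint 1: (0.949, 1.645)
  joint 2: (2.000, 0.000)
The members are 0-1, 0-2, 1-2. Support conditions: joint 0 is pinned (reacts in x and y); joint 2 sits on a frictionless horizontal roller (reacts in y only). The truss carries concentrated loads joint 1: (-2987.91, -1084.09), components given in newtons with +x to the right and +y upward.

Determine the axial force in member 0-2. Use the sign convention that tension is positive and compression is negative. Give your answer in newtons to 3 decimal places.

N=3 nodes, M=3 members, R=3 reactions → 2N=6, M+R=6
member 0 (0-1): L=1.8991, (cx,cy)=(0.4997,0.8662)
member 1 (0-2): L=2.0000, (cx,cy)=(1.0000,0.0000)
member 2 (1-2): L=1.9521, (cx,cy)=(0.5384,-0.8427)
solve A·x = −loads:
  F[0-1] = -3494.8799 N (compression)
  F[0-2] = -1241.4931 N (compression)
  F[1-2] = +2305.8963 N (tension)
  Rx@0 = +2987.9100 N
  Ry@0 = +3027.2453 N
  Ry@2 = -1943.1553 N

-1241.493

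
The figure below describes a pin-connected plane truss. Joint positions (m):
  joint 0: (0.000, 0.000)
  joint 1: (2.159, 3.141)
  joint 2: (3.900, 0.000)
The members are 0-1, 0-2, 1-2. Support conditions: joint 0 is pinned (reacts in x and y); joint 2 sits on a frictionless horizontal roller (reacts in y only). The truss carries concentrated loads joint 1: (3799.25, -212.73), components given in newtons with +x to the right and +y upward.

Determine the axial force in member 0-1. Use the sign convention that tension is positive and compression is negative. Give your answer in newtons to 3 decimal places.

N=3 nodes, M=3 members, R=3 reactions → 2N=6, M+R=6
member 0 (0-1): L=3.8115, (cx,cy)=(0.5665,0.8241)
member 1 (0-2): L=3.9000, (cx,cy)=(1.0000,0.0000)
member 2 (1-2): L=3.5912, (cx,cy)=(0.4848,-0.8746)
solve A·x = −loads:
  F[0-1] = +3597.7537 N (tension)
  F[0-2] = +1761.2993 N (tension)
  F[1-2] = -3633.1062 N (compression)
  Rx@0 = -3799.2500 N
  Ry@0 = -2964.8926 N
  Ry@2 = +3177.6226 N

3597.754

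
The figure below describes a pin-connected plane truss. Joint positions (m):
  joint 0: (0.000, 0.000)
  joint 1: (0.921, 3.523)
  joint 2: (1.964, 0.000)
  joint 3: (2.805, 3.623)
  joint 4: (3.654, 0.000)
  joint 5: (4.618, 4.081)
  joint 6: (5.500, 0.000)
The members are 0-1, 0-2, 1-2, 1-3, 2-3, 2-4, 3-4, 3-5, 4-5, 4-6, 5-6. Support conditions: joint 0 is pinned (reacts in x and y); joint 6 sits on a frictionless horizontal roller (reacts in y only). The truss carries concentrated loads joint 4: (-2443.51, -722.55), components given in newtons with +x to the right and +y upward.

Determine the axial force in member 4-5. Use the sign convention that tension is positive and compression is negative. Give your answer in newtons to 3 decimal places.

N=7 nodes, M=11 members, R=3 reactions → 2N=14, M+R=14
member 0 (0-1): L=3.6414, (cx,cy)=(0.2529,0.9675)
member 1 (0-2): L=1.9640, (cx,cy)=(1.0000,0.0000)
member 2 (1-2): L=3.6741, (cx,cy)=(0.2839,-0.9589)
member 3 (1-3): L=1.8867, (cx,cy)=(0.9986,0.0530)
member 4 (2-3): L=3.7193, (cx,cy)=(0.2261,0.9741)
member 5 (2-4): L=1.6900, (cx,cy)=(1.0000,0.0000)
member 6 (3-4): L=3.7211, (cx,cy)=(0.2282,-0.9736)
member 7 (3-5): L=1.8700, (cx,cy)=(0.9695,0.2449)
member 8 (4-5): L=4.1933, (cx,cy)=(0.2299,0.9732)
member 9 (4-6): L=1.8460, (cx,cy)=(1.0000,0.0000)
member 10 (5-6): L=4.1752, (cx,cy)=(0.2112,-0.9774)
solve A·x = −loads:
  F[0-1] = -250.6642 N (compression)
  F[0-2] = -2380.1108 N (compression)
  F[1-2] = +245.5507 N (tension)
  F[1-3] = -133.2923 N (compression)
  F[2-3] = -241.7092 N (compression)
  F[2-4] = -2255.7507 N (compression)
  F[3-4] = +189.1686 N (tension)
  F[3-5] = -238.1735 N (compression)
  F[4-5] = +553.1869 N (tension)
  F[4-6] = +103.7470 N (tension)
  F[5-6] = -491.1191 N (compression)
  Rx@0 = +2443.5100 N
  Ry@0 = +242.5141 N
  Ry@6 = +480.0359 N

553.187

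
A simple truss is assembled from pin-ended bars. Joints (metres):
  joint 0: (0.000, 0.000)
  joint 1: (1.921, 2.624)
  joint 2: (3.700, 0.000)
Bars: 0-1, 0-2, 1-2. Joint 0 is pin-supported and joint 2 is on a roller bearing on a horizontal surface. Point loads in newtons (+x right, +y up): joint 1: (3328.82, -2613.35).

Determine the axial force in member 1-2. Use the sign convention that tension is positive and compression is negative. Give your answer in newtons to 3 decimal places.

-4491.433

N=3 nodes, M=3 members, R=3 reactions → 2N=6, M+R=6
member 0 (0-1): L=3.2520, (cx,cy)=(0.5907,0.8069)
member 1 (0-2): L=3.7000, (cx,cy)=(1.0000,0.0000)
member 2 (1-2): L=3.1702, (cx,cy)=(0.5612,-0.8277)
solve A·x = −loads:
  F[0-1] = +1368.5196 N (tension)
  F[0-2] = +2520.4215 N (tension)
  F[1-2] = -4491.4331 N (compression)
  Rx@0 = -3328.8200 N
  Ry@0 = -1104.2362 N
  Ry@2 = +3717.5862 N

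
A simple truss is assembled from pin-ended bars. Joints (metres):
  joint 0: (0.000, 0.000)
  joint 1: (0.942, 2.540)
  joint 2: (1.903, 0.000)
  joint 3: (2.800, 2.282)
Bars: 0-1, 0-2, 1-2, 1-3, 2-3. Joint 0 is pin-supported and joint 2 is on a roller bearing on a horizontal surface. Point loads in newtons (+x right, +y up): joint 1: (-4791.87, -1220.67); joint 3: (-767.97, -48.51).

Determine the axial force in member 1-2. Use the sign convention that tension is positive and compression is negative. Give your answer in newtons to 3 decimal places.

N=4 nodes, M=5 members, R=3 reactions → 2N=8, M+R=8
member 0 (0-1): L=2.7091, (cx,cy)=(0.3477,0.9376)
member 1 (0-2): L=1.9030, (cx,cy)=(1.0000,0.0000)
member 2 (1-2): L=2.7157, (cx,cy)=(0.3539,-0.9353)
member 3 (1-3): L=1.8758, (cx,cy)=(0.9905,-0.1375)
member 4 (2-3): L=2.4520, (cx,cy)=(0.3658,0.9307)
solve A·x = −loads:
  F[0-1] = -8436.8378 N (compression)
  F[0-2] = -2626.1567 N (compression)
  F[1-2] = +7257.9104 N (tension)
  F[1-3] = -716.9546 N (compression)
  F[2-3] = -158.0770 N (compression)
  Rx@0 = +5559.8400 N
  Ry@0 = +7910.3561 N
  Ry@2 = -6641.1761 N

7257.910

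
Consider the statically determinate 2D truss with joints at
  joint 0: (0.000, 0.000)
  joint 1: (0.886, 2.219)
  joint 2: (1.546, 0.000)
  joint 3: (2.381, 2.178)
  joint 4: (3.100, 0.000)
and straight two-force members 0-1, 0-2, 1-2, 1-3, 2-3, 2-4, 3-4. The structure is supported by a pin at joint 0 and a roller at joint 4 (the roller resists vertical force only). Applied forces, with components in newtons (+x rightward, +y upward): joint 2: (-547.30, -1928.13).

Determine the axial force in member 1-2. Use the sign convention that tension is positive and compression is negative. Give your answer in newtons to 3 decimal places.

1027.826

N=5 nodes, M=7 members, R=3 reactions → 2N=10, M+R=10
member 0 (0-1): L=2.3893, (cx,cy)=(0.3708,0.9287)
member 1 (0-2): L=1.5460, (cx,cy)=(1.0000,0.0000)
member 2 (1-2): L=2.3151, (cx,cy)=(0.2851,-0.9585)
member 3 (1-3): L=1.4956, (cx,cy)=(0.9996,-0.0274)
member 4 (2-3): L=2.3326, (cx,cy)=(0.3580,0.9337)
member 5 (2-4): L=1.5540, (cx,cy)=(1.0000,0.0000)
member 6 (3-4): L=2.2936, (cx,cy)=(0.3135,-0.9496)
solve A·x = −loads:
  F[0-1] = -1040.7507 N (compression)
  F[0-2] = -161.3758 N (compression)
  F[1-2] = +1027.8263 N (tension)
  F[1-3] = -679.2007 N (compression)
  F[2-3] = +1009.8801 N (tension)
  F[2-4] = +317.4352 N (tension)
  F[3-4] = -1012.6182 N (compression)
  Rx@0 = +547.3000 N
  Ry@0 = +966.5529 N
  Ry@4 = +961.5771 N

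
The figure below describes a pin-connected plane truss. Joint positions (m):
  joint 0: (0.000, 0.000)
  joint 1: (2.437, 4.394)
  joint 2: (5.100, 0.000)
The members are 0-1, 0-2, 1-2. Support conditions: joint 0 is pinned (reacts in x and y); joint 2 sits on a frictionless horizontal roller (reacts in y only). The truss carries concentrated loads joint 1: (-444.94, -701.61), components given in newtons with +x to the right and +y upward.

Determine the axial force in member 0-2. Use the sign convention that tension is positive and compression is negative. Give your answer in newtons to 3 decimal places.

N=3 nodes, M=3 members, R=3 reactions → 2N=6, M+R=6
member 0 (0-1): L=5.0246, (cx,cy)=(0.4850,0.8745)
member 1 (0-2): L=5.1000, (cx,cy)=(1.0000,0.0000)
member 2 (1-2): L=5.1380, (cx,cy)=(0.5183,-0.8552)
solve A·x = −loads:
  F[0-1] = -857.2819 N (compression)
  F[0-2] = -29.1432 N (compression)
  F[1-2] = +56.2287 N (tension)
  Rx@0 = +444.9400 N
  Ry@0 = +749.6968 N
  Ry@2 = -48.0868 N

-29.143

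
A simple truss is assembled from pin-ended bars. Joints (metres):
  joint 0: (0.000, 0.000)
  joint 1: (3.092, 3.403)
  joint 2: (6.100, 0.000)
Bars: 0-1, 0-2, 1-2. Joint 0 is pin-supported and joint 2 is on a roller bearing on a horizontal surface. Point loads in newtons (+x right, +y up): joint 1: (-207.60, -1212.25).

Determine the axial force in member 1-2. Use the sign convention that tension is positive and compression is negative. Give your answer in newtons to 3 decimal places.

-665.540

N=3 nodes, M=3 members, R=3 reactions → 2N=6, M+R=6
member 0 (0-1): L=4.5979, (cx,cy)=(0.6725,0.7401)
member 1 (0-2): L=6.1000, (cx,cy)=(1.0000,0.0000)
member 2 (1-2): L=4.5419, (cx,cy)=(0.6623,-0.7493)
solve A·x = −loads:
  F[0-1] = -964.1607 N (compression)
  F[0-2] = +440.7768 N (tension)
  F[1-2] = -665.5404 N (compression)
  Rx@0 = +207.6000 N
  Ry@0 = +713.5919 N
  Ry@2 = +498.6581 N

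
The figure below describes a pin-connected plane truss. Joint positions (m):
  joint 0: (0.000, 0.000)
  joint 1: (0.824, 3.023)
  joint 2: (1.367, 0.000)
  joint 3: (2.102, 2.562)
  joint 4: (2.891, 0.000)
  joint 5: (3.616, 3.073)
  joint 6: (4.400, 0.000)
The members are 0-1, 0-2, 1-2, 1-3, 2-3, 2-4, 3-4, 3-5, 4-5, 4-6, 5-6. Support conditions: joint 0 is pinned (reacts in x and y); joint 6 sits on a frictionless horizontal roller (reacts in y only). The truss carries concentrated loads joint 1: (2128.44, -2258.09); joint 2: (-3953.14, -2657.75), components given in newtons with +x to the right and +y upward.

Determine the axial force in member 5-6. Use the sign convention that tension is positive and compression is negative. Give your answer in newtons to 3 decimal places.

N=7 nodes, M=11 members, R=3 reactions → 2N=14, M+R=14
member 0 (0-1): L=3.1333, (cx,cy)=(0.2630,0.9648)
member 1 (0-2): L=1.3670, (cx,cy)=(1.0000,0.0000)
member 2 (1-2): L=3.0714, (cx,cy)=(0.1768,-0.9842)
member 3 (1-3): L=1.3586, (cx,cy)=(0.9407,-0.3393)
member 4 (2-3): L=2.6653, (cx,cy)=(0.2758,0.9612)
member 5 (2-4): L=1.5240, (cx,cy)=(1.0000,0.0000)
member 6 (3-4): L=2.6807, (cx,cy)=(0.2943,-0.9557)
member 7 (3-5): L=1.5979, (cx,cy)=(0.9475,0.3198)
member 8 (4-5): L=3.1574, (cx,cy)=(0.2296,0.9733)
member 9 (4-6): L=1.5090, (cx,cy)=(1.0000,0.0000)
member 10 (5-6): L=3.1714, (cx,cy)=(0.2472,-0.9690)
solve A·x = −loads:
  F[0-1] = -2285.3547 N (compression)
  F[0-2] = -1223.6920 N (compression)
  F[1-2] = +1011.8556 N (tension)
  F[1-3] = -3091.7677 N (compression)
  F[2-3] = +1728.8682 N (tension)
  F[2-4] = +2431.5821 N (tension)
  F[3-4] = -3347.3718 N (compression)
  F[3-5] = -1526.5401 N (compression)
  F[4-5] = +3286.9317 N (tension)
  F[4-6] = +691.6264 N (tension)
  F[5-6] = -2797.7633 N (compression)
  Rx@0 = +1824.7000 N
  Ry@0 = +2204.9117 N
  Ry@6 = +2710.9283 N

-2797.763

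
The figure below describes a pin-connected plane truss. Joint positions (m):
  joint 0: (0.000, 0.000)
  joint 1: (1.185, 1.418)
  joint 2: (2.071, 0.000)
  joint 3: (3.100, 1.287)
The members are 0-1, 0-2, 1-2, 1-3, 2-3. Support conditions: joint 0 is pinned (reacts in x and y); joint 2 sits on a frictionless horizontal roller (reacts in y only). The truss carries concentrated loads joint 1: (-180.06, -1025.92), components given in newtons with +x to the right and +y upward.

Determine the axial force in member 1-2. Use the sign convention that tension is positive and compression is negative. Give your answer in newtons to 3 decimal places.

-546.812

N=4 nodes, M=5 members, R=3 reactions → 2N=8, M+R=8
member 0 (0-1): L=1.8480, (cx,cy)=(0.6412,0.7673)
member 1 (0-2): L=2.0710, (cx,cy)=(1.0000,0.0000)
member 2 (1-2): L=1.6720, (cx,cy)=(0.5299,-0.8481)
member 3 (1-3): L=1.9195, (cx,cy)=(0.9977,-0.0682)
member 4 (2-3): L=1.6478, (cx,cy)=(0.6245,0.7810)
solve A·x = −loads:
  F[0-1] = -732.6508 N (compression)
  F[0-2] = +289.7511 N (tension)
  F[1-2] = -546.8122 N (compression)
  F[1-3] = -0.0000 N (tension)
  F[2-3] = +0.0000 N (tension)
  Rx@0 = +180.0600 N
  Ry@0 = +562.1874 N
  Ry@2 = +463.7326 N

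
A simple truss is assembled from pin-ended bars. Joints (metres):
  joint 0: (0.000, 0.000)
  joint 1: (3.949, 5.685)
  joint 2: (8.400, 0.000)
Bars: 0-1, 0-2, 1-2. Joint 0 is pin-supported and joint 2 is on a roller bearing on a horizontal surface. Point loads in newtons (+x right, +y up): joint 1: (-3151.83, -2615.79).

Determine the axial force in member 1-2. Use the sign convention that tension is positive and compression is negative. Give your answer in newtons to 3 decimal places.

N=3 nodes, M=3 members, R=3 reactions → 2N=6, M+R=6
member 0 (0-1): L=6.9220, (cx,cy)=(0.5705,0.8213)
member 1 (0-2): L=8.4000, (cx,cy)=(1.0000,0.0000)
member 2 (1-2): L=7.2202, (cx,cy)=(0.6165,-0.7874)
solve A·x = −loads:
  F[0-1] = -4284.8962 N (compression)
  F[0-2] = -707.2908 N (compression)
  F[1-2] = +1147.3261 N (tension)
  Rx@0 = +3151.8300 N
  Ry@0 = +3519.1708 N
  Ry@2 = -903.3808 N

1147.326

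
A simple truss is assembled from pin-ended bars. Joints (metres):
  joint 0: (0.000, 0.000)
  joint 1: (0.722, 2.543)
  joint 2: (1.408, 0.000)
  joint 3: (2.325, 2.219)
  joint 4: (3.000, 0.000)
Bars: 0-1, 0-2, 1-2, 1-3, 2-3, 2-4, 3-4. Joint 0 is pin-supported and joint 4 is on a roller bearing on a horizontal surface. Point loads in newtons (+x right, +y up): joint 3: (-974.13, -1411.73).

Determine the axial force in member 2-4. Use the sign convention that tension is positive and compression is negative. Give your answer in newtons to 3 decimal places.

113.633

N=5 nodes, M=7 members, R=3 reactions → 2N=10, M+R=10
member 0 (0-1): L=2.6435, (cx,cy)=(0.2731,0.9620)
member 1 (0-2): L=1.4080, (cx,cy)=(1.0000,0.0000)
member 2 (1-2): L=2.6339, (cx,cy)=(0.2604,-0.9655)
member 3 (1-3): L=1.6354, (cx,cy)=(0.9802,-0.1981)
member 4 (2-3): L=2.4010, (cx,cy)=(0.3819,0.9242)
member 5 (2-4): L=1.5920, (cx,cy)=(1.0000,0.0000)
member 6 (3-4): L=2.3194, (cx,cy)=(0.2910,-0.9567)
solve A·x = −loads:
  F[0-1] = -1079.2027 N (compression)
  F[0-2] = -679.3761 N (compression)
  F[1-2] = +1202.5555 N (tension)
  F[1-3] = -620.2537 N (compression)
  F[2-3] = -1256.2857 N (compression)
  F[2-4] = +113.6334 N (tension)
  F[3-4] = -390.4601 N (compression)
  Rx@0 = +974.1300 N
  Ry@0 = +1038.1707 N
  Ry@4 = +373.5593 N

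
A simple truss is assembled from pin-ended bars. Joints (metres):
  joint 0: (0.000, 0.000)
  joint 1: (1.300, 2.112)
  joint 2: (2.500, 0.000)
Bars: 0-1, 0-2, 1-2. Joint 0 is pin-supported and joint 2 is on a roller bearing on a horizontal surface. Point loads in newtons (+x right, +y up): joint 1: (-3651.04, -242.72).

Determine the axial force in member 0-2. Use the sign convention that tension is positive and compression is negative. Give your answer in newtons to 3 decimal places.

N=3 nodes, M=3 members, R=3 reactions → 2N=6, M+R=6
member 0 (0-1): L=2.4800, (cx,cy)=(0.5242,0.8516)
member 1 (0-2): L=2.5000, (cx,cy)=(1.0000,0.0000)
member 2 (1-2): L=2.4291, (cx,cy)=(0.4940,-0.8695)
solve A·x = −loads:
  F[0-1] = -3758.6815 N (compression)
  F[0-2] = -1680.7865 N (compression)
  F[1-2] = +3402.3370 N (tension)
  Rx@0 = +3651.0400 N
  Ry@0 = +3200.9042 N
  Ry@2 = -2958.1842 N

-1680.786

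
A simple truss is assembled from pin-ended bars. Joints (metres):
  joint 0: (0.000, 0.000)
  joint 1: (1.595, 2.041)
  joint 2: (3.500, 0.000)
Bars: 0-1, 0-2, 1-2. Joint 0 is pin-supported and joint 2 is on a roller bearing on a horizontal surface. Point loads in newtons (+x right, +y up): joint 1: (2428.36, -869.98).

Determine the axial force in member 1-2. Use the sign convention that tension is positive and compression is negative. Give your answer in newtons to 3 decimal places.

N=3 nodes, M=3 members, R=3 reactions → 2N=6, M+R=6
member 0 (0-1): L=2.5903, (cx,cy)=(0.6158,0.7879)
member 1 (0-2): L=3.5000, (cx,cy)=(1.0000,0.0000)
member 2 (1-2): L=2.7919, (cx,cy)=(0.6823,-0.7310)
solve A·x = −loads:
  F[0-1] = +1196.2424 N (tension)
  F[0-2] = +1691.7661 N (tension)
  F[1-2] = -2479.3921 N (compression)
  Rx@0 = -2428.3600 N
  Ry@0 = -942.5631 N
  Ry@2 = +1812.5431 N

-2479.392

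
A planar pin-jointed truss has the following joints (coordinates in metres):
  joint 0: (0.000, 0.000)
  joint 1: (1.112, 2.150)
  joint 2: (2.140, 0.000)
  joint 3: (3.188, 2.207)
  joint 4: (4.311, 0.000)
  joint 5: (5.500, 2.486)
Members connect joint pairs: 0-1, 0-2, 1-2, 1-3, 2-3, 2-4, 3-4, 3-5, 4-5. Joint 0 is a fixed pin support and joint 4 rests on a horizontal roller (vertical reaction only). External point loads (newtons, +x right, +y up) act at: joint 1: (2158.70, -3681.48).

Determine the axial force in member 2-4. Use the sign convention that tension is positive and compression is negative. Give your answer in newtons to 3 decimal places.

N=6 nodes, M=9 members, R=3 reactions → 2N=12, M+R=12
member 0 (0-1): L=2.4205, (cx,cy)=(0.4594,0.8882)
member 1 (0-2): L=2.1400, (cx,cy)=(1.0000,0.0000)
member 2 (1-2): L=2.3831, (cx,cy)=(0.4314,-0.9022)
member 3 (1-3): L=2.0768, (cx,cy)=(0.9996,0.0274)
member 4 (2-3): L=2.4432, (cx,cy)=(0.4289,0.9033)
member 5 (2-4): L=2.1710, (cx,cy)=(1.0000,0.0000)
member 6 (3-4): L=2.4763, (cx,cy)=(0.4535,-0.8913)
member 7 (3-5): L=2.3288, (cx,cy)=(0.9928,0.1198)
member 8 (4-5): L=2.7557, (cx,cy)=(0.4315,0.9021)
solve A·x = −loads:
  F[0-1] = -1863.5566 N (compression)
  F[0-2] = +3014.8187 N (tension)
  F[1-2] = -2307.3781 N (compression)
  F[1-3] = -2020.2544 N (compression)
  F[2-3] = +2304.4349 N (tension)
  F[2-4] = +1031.0099 N (tension)
  F[3-4] = -2273.4394 N (compression)
  F[3-5] = +0.0000 N (tension)
  F[4-5] = +0.0000 N (tension)
  Rx@0 = -2158.7000 N
  Ry@0 = +1655.2655 N
  Ry@4 = +2026.2145 N

1031.010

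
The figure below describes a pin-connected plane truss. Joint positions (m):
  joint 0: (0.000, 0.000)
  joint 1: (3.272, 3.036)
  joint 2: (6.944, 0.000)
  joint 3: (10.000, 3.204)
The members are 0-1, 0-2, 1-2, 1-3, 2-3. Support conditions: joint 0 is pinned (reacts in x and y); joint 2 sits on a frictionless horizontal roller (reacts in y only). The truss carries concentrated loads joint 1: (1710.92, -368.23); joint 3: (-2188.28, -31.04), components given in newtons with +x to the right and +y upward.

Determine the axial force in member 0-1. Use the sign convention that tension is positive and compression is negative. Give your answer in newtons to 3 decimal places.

-650.876

N=4 nodes, M=5 members, R=3 reactions → 2N=8, M+R=8
member 0 (0-1): L=4.4636, (cx,cy)=(0.7330,0.6802)
member 1 (0-2): L=6.9440, (cx,cy)=(1.0000,0.0000)
member 2 (1-2): L=4.7645, (cx,cy)=(0.7707,-0.6372)
member 3 (1-3): L=6.7301, (cx,cy)=(0.9997,0.0250)
member 4 (2-3): L=4.4277, (cx,cy)=(0.6902,0.7236)
solve A·x = −loads:
  F[0-1] = -650.8756 N (compression)
  F[0-2] = -0.2364 N (compression)
  F[1-2] = +30.2292 N (tension)
  F[1-3] = -2212.0303 N (compression)
  F[2-3] = +33.4122 N (tension)
  Rx@0 = +477.3600 N
  Ry@0 = +442.7100 N
  Ry@2 = -43.4400 N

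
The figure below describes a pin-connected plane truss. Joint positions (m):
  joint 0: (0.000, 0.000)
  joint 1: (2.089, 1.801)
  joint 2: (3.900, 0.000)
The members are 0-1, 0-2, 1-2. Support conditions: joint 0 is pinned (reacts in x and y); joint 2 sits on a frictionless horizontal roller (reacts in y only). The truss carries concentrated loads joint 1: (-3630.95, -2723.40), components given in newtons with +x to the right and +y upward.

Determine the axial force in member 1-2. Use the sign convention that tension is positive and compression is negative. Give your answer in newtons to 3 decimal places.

309.141

N=3 nodes, M=3 members, R=3 reactions → 2N=6, M+R=6
member 0 (0-1): L=2.7582, (cx,cy)=(0.7574,0.6530)
member 1 (0-2): L=3.9000, (cx,cy)=(1.0000,0.0000)
member 2 (1-2): L=2.5541, (cx,cy)=(0.7091,-0.7051)
solve A·x = −loads:
  F[0-1] = -4504.6433 N (compression)
  F[0-2] = -219.1997 N (compression)
  F[1-2] = +309.1405 N (tension)
  Rx@0 = +3630.9500 N
  Ry@0 = +2941.3893 N
  Ry@2 = -217.9893 N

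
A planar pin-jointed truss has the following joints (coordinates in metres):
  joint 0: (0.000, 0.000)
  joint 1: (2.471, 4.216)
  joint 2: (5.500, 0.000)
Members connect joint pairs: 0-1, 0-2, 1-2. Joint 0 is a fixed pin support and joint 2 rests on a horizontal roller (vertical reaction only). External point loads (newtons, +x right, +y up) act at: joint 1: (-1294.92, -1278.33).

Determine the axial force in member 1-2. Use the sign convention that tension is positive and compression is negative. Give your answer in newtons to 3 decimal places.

515.061

N=3 nodes, M=3 members, R=3 reactions → 2N=6, M+R=6
member 0 (0-1): L=4.8868, (cx,cy)=(0.5057,0.8627)
member 1 (0-2): L=5.5000, (cx,cy)=(1.0000,0.0000)
member 2 (1-2): L=5.1913, (cx,cy)=(0.5835,-0.8121)
solve A·x = −loads:
  F[0-1] = -1966.5602 N (compression)
  F[0-2] = -300.5264 N (compression)
  F[1-2] = +515.0610 N (tension)
  Rx@0 = +1294.9200 N
  Ry@0 = +1696.6262 N
  Ry@2 = -418.2962 N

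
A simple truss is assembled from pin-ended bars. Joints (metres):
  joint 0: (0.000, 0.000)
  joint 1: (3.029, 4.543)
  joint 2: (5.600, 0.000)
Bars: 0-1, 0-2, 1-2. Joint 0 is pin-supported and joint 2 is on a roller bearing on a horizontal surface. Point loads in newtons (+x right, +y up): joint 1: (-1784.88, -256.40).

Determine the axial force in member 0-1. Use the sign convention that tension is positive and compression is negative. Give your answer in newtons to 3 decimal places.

-1881.800

N=3 nodes, M=3 members, R=3 reactions → 2N=6, M+R=6
member 0 (0-1): L=5.4602, (cx,cy)=(0.5547,0.8320)
member 1 (0-2): L=5.6000, (cx,cy)=(1.0000,0.0000)
member 2 (1-2): L=5.2200, (cx,cy)=(0.4925,-0.8703)
solve A·x = −loads:
  F[0-1] = -1881.7997 N (compression)
  F[0-2] = -740.9658 N (compression)
  F[1-2] = +1504.4248 N (tension)
  Rx@0 = +1784.8800 N
  Ry@0 = +1565.6990 N
  Ry@2 = -1309.2990 N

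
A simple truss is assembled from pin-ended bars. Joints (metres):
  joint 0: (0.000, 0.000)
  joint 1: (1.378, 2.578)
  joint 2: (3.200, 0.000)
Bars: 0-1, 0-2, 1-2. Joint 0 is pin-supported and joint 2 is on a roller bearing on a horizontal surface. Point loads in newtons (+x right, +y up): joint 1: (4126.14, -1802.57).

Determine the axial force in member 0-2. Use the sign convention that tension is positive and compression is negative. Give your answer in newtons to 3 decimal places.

2897.922

N=3 nodes, M=3 members, R=3 reactions → 2N=6, M+R=6
member 0 (0-1): L=2.9232, (cx,cy)=(0.4714,0.8819)
member 1 (0-2): L=3.2000, (cx,cy)=(1.0000,0.0000)
member 2 (1-2): L=3.1569, (cx,cy)=(0.5772,-0.8166)
solve A·x = −loads:
  F[0-1] = +2605.4417 N (tension)
  F[0-2] = +2897.9223 N (tension)
  F[1-2] = -5021.0407 N (compression)
  Rx@0 = -4126.1400 N
  Ry@0 = -2297.7832 N
  Ry@2 = +4100.3532 N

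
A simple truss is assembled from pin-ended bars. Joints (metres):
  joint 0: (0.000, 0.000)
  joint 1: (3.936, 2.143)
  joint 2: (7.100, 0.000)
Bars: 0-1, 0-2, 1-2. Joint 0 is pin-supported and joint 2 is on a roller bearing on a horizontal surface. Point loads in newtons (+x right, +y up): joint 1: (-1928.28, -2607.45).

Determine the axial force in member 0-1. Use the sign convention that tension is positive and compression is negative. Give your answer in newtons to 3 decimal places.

N=3 nodes, M=3 members, R=3 reactions → 2N=6, M+R=6
member 0 (0-1): L=4.4816, (cx,cy)=(0.8783,0.4782)
member 1 (0-2): L=7.1000, (cx,cy)=(1.0000,0.0000)
member 2 (1-2): L=3.8214, (cx,cy)=(0.8280,-0.5608)
solve A·x = −loads:
  F[0-1] = -3647.1276 N (compression)
  F[0-2] = +1274.8535 N (tension)
  F[1-2] = -1539.7492 N (compression)
  Rx@0 = +1928.2800 N
  Ry@0 = +1743.9825 N
  Ry@2 = +863.4675 N

-3647.128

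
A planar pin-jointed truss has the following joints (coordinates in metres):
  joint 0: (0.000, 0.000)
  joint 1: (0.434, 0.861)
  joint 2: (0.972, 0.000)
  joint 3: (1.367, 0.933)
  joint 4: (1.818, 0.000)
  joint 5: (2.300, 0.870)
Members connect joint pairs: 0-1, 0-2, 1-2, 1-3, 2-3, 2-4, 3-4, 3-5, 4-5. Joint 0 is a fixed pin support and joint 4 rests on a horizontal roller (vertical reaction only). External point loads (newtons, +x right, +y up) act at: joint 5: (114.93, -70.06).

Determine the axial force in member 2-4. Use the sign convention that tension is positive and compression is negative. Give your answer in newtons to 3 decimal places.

N=6 nodes, M=9 members, R=3 reactions → 2N=12, M+R=12
member 0 (0-1): L=0.9642, (cx,cy)=(0.4501,0.8930)
member 1 (0-2): L=0.9720, (cx,cy)=(1.0000,0.0000)
member 2 (1-2): L=1.0153, (cx,cy)=(0.5299,-0.8481)
member 3 (1-3): L=0.9358, (cx,cy)=(0.9970,0.0769)
member 4 (2-3): L=1.0132, (cx,cy)=(0.3899,0.9209)
member 5 (2-4): L=0.8460, (cx,cy)=(1.0000,0.0000)
member 6 (3-4): L=1.0363, (cx,cy)=(0.4352,-0.9003)
member 7 (3-5): L=0.9351, (cx,cy)=(0.9977,-0.0674)
member 8 (4-5): L=0.9946, (cx,cy)=(0.4846,0.8747)
solve A·x = −loads:
  F[0-1] = +82.3927 N (tension)
  F[0-2] = +77.8438 N (tension)
  F[1-2] = -79.5461 N (compression)
  F[1-3] = +79.4741 N (tension)
  F[2-3] = +73.2560 N (tension)
  F[2-4] = +7.1315 N (tension)
  F[3-4] = -92.8342 N (compression)
  F[3-5] = +148.5382 N (tension)
  F[4-5] = -68.6534 N (compression)
  Rx@0 = -114.9300 N
  Ry@0 = -73.5743 N
  Ry@4 = +143.6343 N

7.131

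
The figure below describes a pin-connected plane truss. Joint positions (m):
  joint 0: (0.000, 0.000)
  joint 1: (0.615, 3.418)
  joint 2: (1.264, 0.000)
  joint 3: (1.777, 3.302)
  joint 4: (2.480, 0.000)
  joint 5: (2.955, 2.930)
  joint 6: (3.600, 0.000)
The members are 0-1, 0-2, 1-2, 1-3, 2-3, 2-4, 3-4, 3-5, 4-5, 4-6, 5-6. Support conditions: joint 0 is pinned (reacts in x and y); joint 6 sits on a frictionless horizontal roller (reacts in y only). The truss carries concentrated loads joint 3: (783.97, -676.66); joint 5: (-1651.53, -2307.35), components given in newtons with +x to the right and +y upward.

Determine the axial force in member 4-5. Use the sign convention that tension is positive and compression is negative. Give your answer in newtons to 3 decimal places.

-1288.918

N=7 nodes, M=11 members, R=3 reactions → 2N=14, M+R=14
member 0 (0-1): L=3.4729, (cx,cy)=(0.1771,0.9842)
member 1 (0-2): L=1.2640, (cx,cy)=(1.0000,0.0000)
member 2 (1-2): L=3.4791, (cx,cy)=(0.1865,-0.9824)
member 3 (1-3): L=1.1678, (cx,cy)=(0.9951,-0.0993)
member 4 (2-3): L=3.3416, (cx,cy)=(0.1535,0.9881)
member 5 (2-4): L=1.2160, (cx,cy)=(1.0000,0.0000)
member 6 (3-4): L=3.3760, (cx,cy)=(0.2082,-0.9781)
member 7 (3-5): L=1.2353, (cx,cy)=(0.9536,-0.3011)
member 8 (4-5): L=2.9683, (cx,cy)=(0.1600,0.9871)
member 9 (4-6): L=1.1200, (cx,cy)=(1.0000,0.0000)
member 10 (5-6): L=3.0002, (cx,cy)=(0.2150,-0.9766)
solve A·x = −loads:
  F[0-1] = -1403.3195 N (compression)
  F[0-2] = -619.0517 N (compression)
  F[1-2] = +1458.7188 N (tension)
  F[1-3] = -523.2115 N (compression)
  F[2-3] = -1450.3056 N (compression)
  F[2-4] = -124.2872 N (compression)
  F[3-4] = +1300.8228 N (tension)
  F[3-5] = -1885.6453 N (compression)
  F[4-5] = -1288.9182 N (compression)
  F[4-6] = +352.8501 N (tension)
  F[5-6] = -1641.2476 N (compression)
  Rx@0 = +867.5600 N
  Ry@0 = +1381.1405 N
  Ry@6 = +1602.8695 N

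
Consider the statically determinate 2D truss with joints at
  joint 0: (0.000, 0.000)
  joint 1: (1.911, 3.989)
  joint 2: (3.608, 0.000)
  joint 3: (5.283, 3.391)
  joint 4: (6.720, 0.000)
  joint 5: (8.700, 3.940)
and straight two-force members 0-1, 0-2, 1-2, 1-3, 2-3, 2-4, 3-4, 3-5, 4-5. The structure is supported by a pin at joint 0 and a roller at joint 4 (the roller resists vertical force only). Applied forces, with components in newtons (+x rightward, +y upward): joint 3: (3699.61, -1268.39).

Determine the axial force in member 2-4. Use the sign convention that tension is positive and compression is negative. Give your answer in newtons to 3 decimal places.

N=6 nodes, M=9 members, R=3 reactions → 2N=12, M+R=12
member 0 (0-1): L=4.4231, (cx,cy)=(0.4320,0.9019)
member 1 (0-2): L=3.6080, (cx,cy)=(1.0000,0.0000)
member 2 (1-2): L=4.3350, (cx,cy)=(0.3915,-0.9202)
member 3 (1-3): L=3.4246, (cx,cy)=(0.9846,-0.1746)
member 4 (2-3): L=3.7821, (cx,cy)=(0.4429,0.8966)
member 5 (2-4): L=3.1120, (cx,cy)=(1.0000,0.0000)
member 6 (3-4): L=3.6829, (cx,cy)=(0.3902,-0.9207)
member 7 (3-5): L=3.4608, (cx,cy)=(0.9873,0.1586)
member 8 (4-5): L=4.4095, (cx,cy)=(0.4490,0.8935)
solve A·x = −loads:
  F[0-1] = +1769.2947 N (tension)
  F[0-2] = +2935.1908 N (tension)
  F[1-2] = -2034.8730 N (compression)
  F[1-3] = +1585.3638 N (tension)
  F[2-3] = +2088.4510 N (tension)
  F[2-4] = +1213.6866 N (tension)
  F[3-4] = -3110.5792 N (compression)
  F[3-5] = -0.0000 N (compression)
  F[4-5] = +0.0000 N (tension)
  Rx@0 = -3699.6100 N
  Ry@0 = -1595.6400 N
  Ry@4 = +2864.0300 N

1213.687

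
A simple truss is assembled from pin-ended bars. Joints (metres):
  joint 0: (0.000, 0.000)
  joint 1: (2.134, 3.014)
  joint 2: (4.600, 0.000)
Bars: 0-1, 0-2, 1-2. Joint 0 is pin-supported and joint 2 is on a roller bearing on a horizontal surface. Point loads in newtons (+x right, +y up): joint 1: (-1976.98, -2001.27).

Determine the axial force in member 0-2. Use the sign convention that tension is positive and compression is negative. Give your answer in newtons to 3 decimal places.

-300.221

N=3 nodes, M=3 members, R=3 reactions → 2N=6, M+R=6
member 0 (0-1): L=3.6930, (cx,cy)=(0.5779,0.8161)
member 1 (0-2): L=4.6000, (cx,cy)=(1.0000,0.0000)
member 2 (1-2): L=3.8943, (cx,cy)=(0.6332,-0.7740)
solve A·x = −loads:
  F[0-1] = -2901.7104 N (compression)
  F[0-2] = -300.2207 N (compression)
  F[1-2] = +474.1042 N (tension)
  Rx@0 = +1976.9800 N
  Ry@0 = +2368.2064 N
  Ry@2 = -366.9364 N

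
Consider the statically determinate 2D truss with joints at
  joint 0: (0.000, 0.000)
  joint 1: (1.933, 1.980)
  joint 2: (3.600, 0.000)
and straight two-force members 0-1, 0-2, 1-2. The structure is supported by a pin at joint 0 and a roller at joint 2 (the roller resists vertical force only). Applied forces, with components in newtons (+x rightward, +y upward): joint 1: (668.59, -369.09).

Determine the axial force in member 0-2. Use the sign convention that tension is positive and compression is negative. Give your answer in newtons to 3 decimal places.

N=3 nodes, M=3 members, R=3 reactions → 2N=6, M+R=6
member 0 (0-1): L=2.7671, (cx,cy)=(0.6986,0.7155)
member 1 (0-2): L=3.6000, (cx,cy)=(1.0000,0.0000)
member 2 (1-2): L=2.5883, (cx,cy)=(0.6441,-0.7650)
solve A·x = −loads:
  F[0-1] = +275.0552 N (tension)
  F[0-2] = +476.4466 N (tension)
  F[1-2] = -739.7636 N (compression)
  Rx@0 = -668.5900 N
  Ry@0 = -196.8153 N
  Ry@2 = +565.9053 N

476.447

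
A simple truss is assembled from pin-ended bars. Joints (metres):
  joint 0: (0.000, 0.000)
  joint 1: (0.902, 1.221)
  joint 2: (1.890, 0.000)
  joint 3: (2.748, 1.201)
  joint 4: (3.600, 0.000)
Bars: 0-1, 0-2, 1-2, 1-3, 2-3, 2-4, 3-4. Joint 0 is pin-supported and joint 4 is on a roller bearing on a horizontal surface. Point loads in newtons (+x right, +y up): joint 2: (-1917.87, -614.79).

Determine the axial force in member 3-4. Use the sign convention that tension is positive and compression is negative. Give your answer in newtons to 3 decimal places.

N=5 nodes, M=7 members, R=3 reactions → 2N=10, M+R=10
member 0 (0-1): L=1.5180, (cx,cy)=(0.5942,0.8043)
member 1 (0-2): L=1.8900, (cx,cy)=(1.0000,0.0000)
member 2 (1-2): L=1.5707, (cx,cy)=(0.6290,-0.7774)
member 3 (1-3): L=1.8461, (cx,cy)=(0.9999,-0.0108)
member 4 (2-3): L=1.4760, (cx,cy)=(0.5813,0.8137)
member 5 (2-4): L=1.7100, (cx,cy)=(1.0000,0.0000)
member 6 (3-4): L=1.4725, (cx,cy)=(0.5786,-0.8156)
solve A·x = −loads:
  F[0-1] = -363.0680 N (compression)
  F[0-2] = -1702.1396 N (compression)
  F[1-2] = +382.0096 N (tension)
  F[1-3] = -456.0539 N (compression)
  F[2-3] = +390.5971 N (tension)
  F[2-4] = +228.9722 N (tension)
  F[3-4] = -395.7339 N (compression)
  Rx@0 = +1917.8700 N
  Ry@0 = +292.0252 N
  Ry@4 = +322.7648 N

-395.734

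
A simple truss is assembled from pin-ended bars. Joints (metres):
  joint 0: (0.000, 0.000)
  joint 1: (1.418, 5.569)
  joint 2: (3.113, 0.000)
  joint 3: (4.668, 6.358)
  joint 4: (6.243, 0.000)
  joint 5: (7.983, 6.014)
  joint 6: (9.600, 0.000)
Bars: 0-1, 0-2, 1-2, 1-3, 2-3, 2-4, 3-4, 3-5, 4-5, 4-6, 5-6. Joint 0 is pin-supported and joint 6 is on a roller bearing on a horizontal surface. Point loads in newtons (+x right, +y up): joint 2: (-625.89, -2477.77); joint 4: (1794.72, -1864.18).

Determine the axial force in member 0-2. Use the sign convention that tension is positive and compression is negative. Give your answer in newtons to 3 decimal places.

1761.131

N=7 nodes, M=11 members, R=3 reactions → 2N=14, M+R=14
member 0 (0-1): L=5.7467, (cx,cy)=(0.2468,0.9691)
member 1 (0-2): L=3.1130, (cx,cy)=(1.0000,0.0000)
member 2 (1-2): L=5.8212, (cx,cy)=(0.2912,-0.9567)
member 3 (1-3): L=3.3444, (cx,cy)=(0.9718,0.2359)
member 4 (2-3): L=6.5454, (cx,cy)=(0.2376,0.9714)
member 5 (2-4): L=3.1300, (cx,cy)=(1.0000,0.0000)
member 6 (3-4): L=6.5502, (cx,cy)=(0.2405,-0.9707)
member 7 (3-5): L=3.3328, (cx,cy)=(0.9947,-0.1032)
member 8 (4-5): L=6.2607, (cx,cy)=(0.2779,0.9606)
member 9 (4-6): L=3.3570, (cx,cy)=(1.0000,0.0000)
member 10 (5-6): L=6.2276, (cx,cy)=(0.2597,-0.9657)
solve A·x = −loads:
  F[0-1] = -2400.4048 N (compression)
  F[0-2] = +1761.1313 N (tension)
  F[1-2] = +2124.2732 N (tension)
  F[1-3] = -1246.0079 N (compression)
  F[2-3] = +458.6739 N (tension)
  F[2-4] = +2896.5893 N (tension)
  F[3-4] = -39.3845 N (compression)
  F[3-5] = -1098.2651 N (compression)
  F[4-5] = +1980.4333 N (tension)
  F[4-6] = +541.9849 N (tension)
  F[5-6] = -2087.3592 N (compression)
  Rx@0 = -1168.8300 N
  Ry@0 = +2326.1819 N
  Ry@6 = +2015.7681 N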